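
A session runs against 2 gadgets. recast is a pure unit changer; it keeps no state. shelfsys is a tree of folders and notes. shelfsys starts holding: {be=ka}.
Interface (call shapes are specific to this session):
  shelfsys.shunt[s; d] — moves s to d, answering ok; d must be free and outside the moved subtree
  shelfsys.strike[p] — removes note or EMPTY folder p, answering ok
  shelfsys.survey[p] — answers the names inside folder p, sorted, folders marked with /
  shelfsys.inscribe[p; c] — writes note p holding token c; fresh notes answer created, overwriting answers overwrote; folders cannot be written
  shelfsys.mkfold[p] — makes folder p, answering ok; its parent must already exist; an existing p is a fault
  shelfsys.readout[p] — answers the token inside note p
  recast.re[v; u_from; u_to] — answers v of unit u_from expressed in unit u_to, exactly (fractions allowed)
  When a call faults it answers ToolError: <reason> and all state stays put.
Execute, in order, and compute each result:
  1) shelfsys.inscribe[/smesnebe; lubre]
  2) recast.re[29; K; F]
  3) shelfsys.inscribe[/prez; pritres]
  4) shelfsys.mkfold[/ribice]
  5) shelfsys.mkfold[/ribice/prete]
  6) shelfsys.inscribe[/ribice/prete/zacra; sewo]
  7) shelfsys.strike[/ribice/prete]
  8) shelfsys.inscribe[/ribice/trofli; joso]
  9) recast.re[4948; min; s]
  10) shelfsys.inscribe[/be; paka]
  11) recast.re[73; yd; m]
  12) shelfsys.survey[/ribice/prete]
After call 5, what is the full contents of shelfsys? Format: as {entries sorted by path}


% inscribe /smesnebe lubre
  created
% re 29 K F
  -40747/100
% inscribe /prez pritres
  created
% mkfold /ribice
  ok
% mkfold /ribice/prete
  ok
% inscribe /ribice/prete/zacra sewo
  created
% strike /ribice/prete
  ToolError: not empty
% inscribe /ribice/trofli joso
  created
% re 4948 min s
  296880
% inscribe /be paka
  overwrote
% re 73 yd m
  83439/1250
% survey /ribice/prete
  [zacra]

Answer: {be=ka, prez=pritres, ribice/, ribice/prete/, smesnebe=lubre}


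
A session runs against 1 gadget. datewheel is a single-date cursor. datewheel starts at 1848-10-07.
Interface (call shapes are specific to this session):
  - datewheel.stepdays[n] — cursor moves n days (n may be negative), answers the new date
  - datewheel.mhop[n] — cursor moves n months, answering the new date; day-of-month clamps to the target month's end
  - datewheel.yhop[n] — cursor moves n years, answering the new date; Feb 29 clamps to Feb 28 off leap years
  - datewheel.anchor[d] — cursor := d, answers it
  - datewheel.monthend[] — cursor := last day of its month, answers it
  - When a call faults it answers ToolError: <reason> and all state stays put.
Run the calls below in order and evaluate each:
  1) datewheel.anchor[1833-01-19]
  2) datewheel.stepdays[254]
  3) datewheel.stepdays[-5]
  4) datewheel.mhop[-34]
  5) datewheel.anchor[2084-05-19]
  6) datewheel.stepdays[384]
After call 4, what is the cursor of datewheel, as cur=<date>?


Answer: cur=1830-11-25

Derivation:
Next I call anchor on d='1833-01-19', and observe 1833-01-19.
Calling stepdays on n='254', and see 1833-09-30.
I run stepdays on n='-5', and get 1833-09-25.
I call mhop on n='-34', — result: 1830-11-25.
I use anchor on d='2084-05-19', which returns 2084-05-19.
I invoke stepdays on n='384', yielding 2085-06-07.


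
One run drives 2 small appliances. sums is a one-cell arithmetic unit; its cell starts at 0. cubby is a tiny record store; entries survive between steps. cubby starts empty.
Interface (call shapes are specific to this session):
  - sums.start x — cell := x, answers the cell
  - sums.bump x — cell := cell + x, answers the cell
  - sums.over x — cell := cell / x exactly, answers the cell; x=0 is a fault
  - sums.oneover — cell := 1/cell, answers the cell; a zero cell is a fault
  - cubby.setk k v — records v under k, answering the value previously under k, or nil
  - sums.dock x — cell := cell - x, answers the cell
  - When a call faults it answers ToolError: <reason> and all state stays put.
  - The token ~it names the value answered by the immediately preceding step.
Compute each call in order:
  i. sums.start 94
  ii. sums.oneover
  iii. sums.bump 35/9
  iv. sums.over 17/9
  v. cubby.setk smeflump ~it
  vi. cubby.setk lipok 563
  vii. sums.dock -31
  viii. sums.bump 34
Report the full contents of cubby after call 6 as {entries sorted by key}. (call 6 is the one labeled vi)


Answer: {lipok=563, smeflump=3299/1598}

Derivation:
Act: start[x→94]
Obs: 94
Act: oneover[]
Obs: 1/94
Act: bump[x→35/9]
Obs: 3299/846
Act: over[x→17/9]
Obs: 3299/1598
Act: setk[k→smeflump; v→~it]
Obs: nil
Act: setk[k→lipok; v→563]
Obs: nil
Act: dock[x→-31]
Obs: 52837/1598
Act: bump[x→34]
Obs: 107169/1598


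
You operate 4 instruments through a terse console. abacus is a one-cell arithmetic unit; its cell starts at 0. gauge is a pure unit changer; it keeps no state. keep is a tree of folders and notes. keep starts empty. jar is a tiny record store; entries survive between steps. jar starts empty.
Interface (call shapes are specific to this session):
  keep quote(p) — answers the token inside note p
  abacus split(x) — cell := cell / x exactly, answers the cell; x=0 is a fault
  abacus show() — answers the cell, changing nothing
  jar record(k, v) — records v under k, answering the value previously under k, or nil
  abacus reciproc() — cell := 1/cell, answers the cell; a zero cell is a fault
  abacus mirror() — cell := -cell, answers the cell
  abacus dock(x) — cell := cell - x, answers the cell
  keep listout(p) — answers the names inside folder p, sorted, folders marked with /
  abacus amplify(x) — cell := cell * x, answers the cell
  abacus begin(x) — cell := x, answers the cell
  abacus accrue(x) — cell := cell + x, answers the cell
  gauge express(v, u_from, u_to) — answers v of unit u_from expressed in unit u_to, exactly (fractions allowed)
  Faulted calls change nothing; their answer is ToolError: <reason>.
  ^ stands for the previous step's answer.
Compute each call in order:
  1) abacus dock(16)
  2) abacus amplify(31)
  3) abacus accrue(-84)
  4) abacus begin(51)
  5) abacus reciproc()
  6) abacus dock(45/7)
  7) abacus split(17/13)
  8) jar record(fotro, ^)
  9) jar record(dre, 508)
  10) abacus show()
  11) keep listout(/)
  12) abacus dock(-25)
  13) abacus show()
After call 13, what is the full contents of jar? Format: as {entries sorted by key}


Answer: {dre=508, fotro=-29744/6069}

Derivation:
Then abacus dock(x→16), and get -16.
I try abacus amplify(x→31), → -496.
Next I call abacus accrue(x→-84): -580.
Then abacus begin(x→51), which returns 51.
Invoking abacus reciproc(), and get 1/51.
I call abacus dock(x→45/7), yielding -2288/357.
I call abacus split(x→17/13), → -29744/6069.
I invoke jar record(k→fotro, v→^), → nil.
Invoking jar record(k→dre, v→508), which returns nil.
Invoking abacus show(): -29744/6069.
Then keep listout(p→/), → [].
I use abacus dock(x→-25), which returns 121981/6069.
I run abacus show(), — result: 121981/6069.


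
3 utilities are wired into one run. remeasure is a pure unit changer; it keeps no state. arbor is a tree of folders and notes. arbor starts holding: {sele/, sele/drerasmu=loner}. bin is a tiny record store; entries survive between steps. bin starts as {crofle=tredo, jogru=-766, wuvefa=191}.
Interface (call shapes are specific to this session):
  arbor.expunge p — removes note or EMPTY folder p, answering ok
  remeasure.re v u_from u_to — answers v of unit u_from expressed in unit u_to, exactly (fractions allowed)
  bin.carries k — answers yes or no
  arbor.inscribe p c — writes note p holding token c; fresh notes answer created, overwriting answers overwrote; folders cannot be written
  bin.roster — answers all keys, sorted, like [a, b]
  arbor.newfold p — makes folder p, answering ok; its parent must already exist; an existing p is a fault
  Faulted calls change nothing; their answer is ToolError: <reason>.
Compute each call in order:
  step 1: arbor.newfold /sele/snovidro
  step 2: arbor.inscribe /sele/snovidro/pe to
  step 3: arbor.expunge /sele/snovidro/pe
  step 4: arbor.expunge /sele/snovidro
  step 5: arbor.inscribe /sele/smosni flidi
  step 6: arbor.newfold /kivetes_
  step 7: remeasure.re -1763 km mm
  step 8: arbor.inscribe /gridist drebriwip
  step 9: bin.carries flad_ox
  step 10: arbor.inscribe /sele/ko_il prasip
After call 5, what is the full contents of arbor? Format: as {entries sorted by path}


> arbor.newfold p: /sele/snovidro
:: ok
> arbor.inscribe p: /sele/snovidro/pe c: to
:: created
> arbor.expunge p: /sele/snovidro/pe
:: ok
> arbor.expunge p: /sele/snovidro
:: ok
> arbor.inscribe p: /sele/smosni c: flidi
:: created
> arbor.newfold p: /kivetes_
:: ok
> remeasure.re v: -1763 u_from: km u_to: mm
:: -1763000000
> arbor.inscribe p: /gridist c: drebriwip
:: created
> bin.carries k: flad_ox
:: no
> arbor.inscribe p: /sele/ko_il c: prasip
:: created

Answer: {sele/, sele/drerasmu=loner, sele/smosni=flidi}


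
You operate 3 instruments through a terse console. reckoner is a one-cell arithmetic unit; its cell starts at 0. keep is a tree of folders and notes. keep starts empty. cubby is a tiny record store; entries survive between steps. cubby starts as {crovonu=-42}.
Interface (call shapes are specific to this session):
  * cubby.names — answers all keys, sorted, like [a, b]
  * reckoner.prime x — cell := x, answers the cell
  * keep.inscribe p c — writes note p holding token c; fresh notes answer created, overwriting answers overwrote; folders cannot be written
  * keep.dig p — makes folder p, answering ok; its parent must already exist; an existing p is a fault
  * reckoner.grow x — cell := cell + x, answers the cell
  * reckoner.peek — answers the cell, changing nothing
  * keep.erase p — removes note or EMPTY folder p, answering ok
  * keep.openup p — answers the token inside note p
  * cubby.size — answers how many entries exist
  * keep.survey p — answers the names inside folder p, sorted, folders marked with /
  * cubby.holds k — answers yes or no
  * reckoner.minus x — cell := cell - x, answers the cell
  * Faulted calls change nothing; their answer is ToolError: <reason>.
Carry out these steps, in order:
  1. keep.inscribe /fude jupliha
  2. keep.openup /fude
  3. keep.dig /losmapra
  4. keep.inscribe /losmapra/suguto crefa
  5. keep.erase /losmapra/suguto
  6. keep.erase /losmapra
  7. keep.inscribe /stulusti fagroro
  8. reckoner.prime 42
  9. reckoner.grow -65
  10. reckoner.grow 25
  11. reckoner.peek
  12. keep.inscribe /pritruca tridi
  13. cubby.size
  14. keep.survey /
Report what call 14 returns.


Answer: [fude, pritruca, stulusti]

Derivation:
I use keep.inscribe using p='/fude', c='jupliha', yielding created.
I call keep.openup using p='/fude', → jupliha.
I run keep.dig using p='/losmapra', → ok.
I invoke keep.inscribe using p='/losmapra/suguto', c='crefa', and see created.
Now I run keep.erase using p='/losmapra/suguto', yielding ok.
Invoking keep.erase using p='/losmapra', and see ok.
Next I call keep.inscribe using p='/stulusti', c='fagroro', giving created.
Now I run reckoner.prime using x='42', yielding 42.
I use reckoner.grow using x='-65', and observe -23.
I call reckoner.grow using x='25', and get 2.
I invoke reckoner.peek, yielding 2.
Now I run keep.inscribe using p='/pritruca', c='tridi', giving created.
Then cubby.size(), — result: 1.
Then keep.survey using p='/', → [fude, pritruca, stulusti].


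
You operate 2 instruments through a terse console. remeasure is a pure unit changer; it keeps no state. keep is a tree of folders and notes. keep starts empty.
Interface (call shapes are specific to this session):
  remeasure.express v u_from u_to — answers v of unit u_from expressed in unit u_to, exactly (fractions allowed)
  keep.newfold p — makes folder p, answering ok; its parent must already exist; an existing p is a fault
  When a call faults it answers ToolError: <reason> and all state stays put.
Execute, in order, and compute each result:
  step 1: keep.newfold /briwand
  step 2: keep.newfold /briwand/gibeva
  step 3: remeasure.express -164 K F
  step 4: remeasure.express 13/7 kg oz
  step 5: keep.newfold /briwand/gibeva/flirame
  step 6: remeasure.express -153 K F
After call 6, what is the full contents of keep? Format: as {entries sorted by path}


# 1. newfold(p=/briwand) == ok
# 2. newfold(p=/briwand/gibeva) == ok
# 3. express(v=-164, u_from=K, u_to=F) == -75487/100
# 4. express(v=13/7, u_from=kg, u_to=oz) == 20800000000/317514659
# 5. newfold(p=/briwand/gibeva/flirame) == ok
# 6. express(v=-153, u_from=K, u_to=F) == -73507/100

Answer: {briwand/, briwand/gibeva/, briwand/gibeva/flirame/}


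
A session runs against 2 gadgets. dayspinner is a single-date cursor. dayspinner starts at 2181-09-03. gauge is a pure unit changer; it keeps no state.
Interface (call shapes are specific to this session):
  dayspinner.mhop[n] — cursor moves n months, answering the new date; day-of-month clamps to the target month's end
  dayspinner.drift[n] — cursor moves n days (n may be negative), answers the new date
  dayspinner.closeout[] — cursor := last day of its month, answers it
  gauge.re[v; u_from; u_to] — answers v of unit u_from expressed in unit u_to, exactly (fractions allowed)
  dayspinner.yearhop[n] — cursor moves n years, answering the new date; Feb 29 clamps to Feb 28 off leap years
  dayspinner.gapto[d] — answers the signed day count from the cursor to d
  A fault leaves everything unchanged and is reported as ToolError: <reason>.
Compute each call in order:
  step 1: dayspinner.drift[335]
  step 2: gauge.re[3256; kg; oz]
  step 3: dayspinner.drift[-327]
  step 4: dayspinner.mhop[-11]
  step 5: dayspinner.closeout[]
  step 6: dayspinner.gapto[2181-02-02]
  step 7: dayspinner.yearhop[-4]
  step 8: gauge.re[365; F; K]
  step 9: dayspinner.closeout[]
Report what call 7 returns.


! dayspinner.drift(n: 335) => 2182-08-04
! gauge.re(v: 3256, u_from: kg, u_to: oz) => 473600000000/4123567
! dayspinner.drift(n: -327) => 2181-09-11
! dayspinner.mhop(n: -11) => 2180-10-11
! dayspinner.closeout() => 2180-10-31
! dayspinner.gapto(d: 2181-02-02) => 94
! dayspinner.yearhop(n: -4) => 2176-10-31
! gauge.re(v: 365, u_from: F, u_to: K) => 9163/20
! dayspinner.closeout() => 2176-10-31

Answer: 2176-10-31


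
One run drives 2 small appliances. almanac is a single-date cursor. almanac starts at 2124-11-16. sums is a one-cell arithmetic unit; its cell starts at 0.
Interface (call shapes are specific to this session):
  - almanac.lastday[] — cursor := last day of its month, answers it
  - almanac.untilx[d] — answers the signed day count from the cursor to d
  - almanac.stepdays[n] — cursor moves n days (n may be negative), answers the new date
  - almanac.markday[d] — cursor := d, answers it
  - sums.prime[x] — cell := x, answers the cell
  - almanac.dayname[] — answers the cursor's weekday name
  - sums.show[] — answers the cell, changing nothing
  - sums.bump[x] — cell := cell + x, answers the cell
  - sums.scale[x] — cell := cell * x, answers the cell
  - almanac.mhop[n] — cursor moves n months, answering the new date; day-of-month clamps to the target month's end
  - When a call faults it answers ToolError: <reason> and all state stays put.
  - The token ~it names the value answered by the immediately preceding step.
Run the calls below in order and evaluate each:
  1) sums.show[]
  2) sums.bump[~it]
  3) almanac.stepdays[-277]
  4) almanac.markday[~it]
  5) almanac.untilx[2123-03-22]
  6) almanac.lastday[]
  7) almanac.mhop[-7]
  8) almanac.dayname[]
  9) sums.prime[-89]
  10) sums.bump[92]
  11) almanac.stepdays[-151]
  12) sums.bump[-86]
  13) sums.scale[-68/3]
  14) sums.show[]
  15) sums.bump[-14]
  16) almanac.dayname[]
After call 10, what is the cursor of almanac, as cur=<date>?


Answer: cur=2123-07-29

Derivation:
Step: sums.show[]
Result: 0
Step: sums.bump[x: ~it]
Result: 0
Step: almanac.stepdays[n: -277]
Result: 2124-02-13
Step: almanac.markday[d: ~it]
Result: 2124-02-13
Step: almanac.untilx[d: 2123-03-22]
Result: -328
Step: almanac.lastday[]
Result: 2124-02-29
Step: almanac.mhop[n: -7]
Result: 2123-07-29
Step: almanac.dayname[]
Result: Thursday
Step: sums.prime[x: -89]
Result: -89
Step: sums.bump[x: 92]
Result: 3
Step: almanac.stepdays[n: -151]
Result: 2123-02-28
Step: sums.bump[x: -86]
Result: -83
Step: sums.scale[x: -68/3]
Result: 5644/3
Step: sums.show[]
Result: 5644/3
Step: sums.bump[x: -14]
Result: 5602/3
Step: almanac.dayname[]
Result: Sunday


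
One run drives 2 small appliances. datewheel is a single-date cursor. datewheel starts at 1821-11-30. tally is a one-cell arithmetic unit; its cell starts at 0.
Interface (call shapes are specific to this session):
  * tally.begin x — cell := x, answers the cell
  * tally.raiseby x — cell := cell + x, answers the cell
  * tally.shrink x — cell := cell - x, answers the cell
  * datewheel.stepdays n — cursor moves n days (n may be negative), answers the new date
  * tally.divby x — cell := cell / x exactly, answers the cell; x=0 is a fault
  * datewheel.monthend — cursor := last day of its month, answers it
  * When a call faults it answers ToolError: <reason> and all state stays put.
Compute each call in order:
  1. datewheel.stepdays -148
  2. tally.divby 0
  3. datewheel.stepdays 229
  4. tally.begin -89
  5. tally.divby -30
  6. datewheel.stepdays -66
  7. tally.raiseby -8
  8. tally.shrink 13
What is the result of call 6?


Answer: 1821-12-15

Derivation:
→ stepdays(-148)
← 1821-07-05
→ divby(0)
← ToolError: division by zero
→ stepdays(229)
← 1822-02-19
→ begin(-89)
← -89
→ divby(-30)
← 89/30
→ stepdays(-66)
← 1821-12-15
→ raiseby(-8)
← -151/30
→ shrink(13)
← -541/30


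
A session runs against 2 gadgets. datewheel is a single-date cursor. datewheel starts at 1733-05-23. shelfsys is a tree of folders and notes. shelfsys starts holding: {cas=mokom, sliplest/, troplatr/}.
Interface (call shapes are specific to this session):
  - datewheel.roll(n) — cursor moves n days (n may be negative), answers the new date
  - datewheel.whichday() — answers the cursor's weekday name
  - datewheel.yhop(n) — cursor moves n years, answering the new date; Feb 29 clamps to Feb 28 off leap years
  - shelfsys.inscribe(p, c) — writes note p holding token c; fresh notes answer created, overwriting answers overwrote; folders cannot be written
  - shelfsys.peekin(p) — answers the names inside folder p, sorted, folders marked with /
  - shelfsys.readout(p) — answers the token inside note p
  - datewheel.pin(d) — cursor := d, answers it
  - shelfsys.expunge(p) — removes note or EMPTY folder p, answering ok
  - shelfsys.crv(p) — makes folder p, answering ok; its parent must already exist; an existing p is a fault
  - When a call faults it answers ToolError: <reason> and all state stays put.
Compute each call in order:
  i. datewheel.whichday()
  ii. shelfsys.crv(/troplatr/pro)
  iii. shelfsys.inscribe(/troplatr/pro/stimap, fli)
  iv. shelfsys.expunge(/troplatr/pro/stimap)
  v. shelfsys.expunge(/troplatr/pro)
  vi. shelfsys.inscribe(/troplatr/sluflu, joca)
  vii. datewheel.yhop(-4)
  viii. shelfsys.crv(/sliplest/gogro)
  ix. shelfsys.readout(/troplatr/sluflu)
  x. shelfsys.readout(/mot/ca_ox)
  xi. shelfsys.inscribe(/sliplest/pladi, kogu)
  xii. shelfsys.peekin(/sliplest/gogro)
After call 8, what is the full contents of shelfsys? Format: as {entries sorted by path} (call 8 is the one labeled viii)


// datewheel.whichday() : Saturday
// shelfsys.crv(p=/troplatr/pro) : ok
// shelfsys.inscribe(p=/troplatr/pro/stimap, c=fli) : created
// shelfsys.expunge(p=/troplatr/pro/stimap) : ok
// shelfsys.expunge(p=/troplatr/pro) : ok
// shelfsys.inscribe(p=/troplatr/sluflu, c=joca) : created
// datewheel.yhop(n=-4) : 1729-05-23
// shelfsys.crv(p=/sliplest/gogro) : ok
// shelfsys.readout(p=/troplatr/sluflu) : joca
// shelfsys.readout(p=/mot/ca_ox) : ToolError: not found
// shelfsys.inscribe(p=/sliplest/pladi, c=kogu) : created
// shelfsys.peekin(p=/sliplest/gogro) : []

Answer: {cas=mokom, sliplest/, sliplest/gogro/, troplatr/, troplatr/sluflu=joca}


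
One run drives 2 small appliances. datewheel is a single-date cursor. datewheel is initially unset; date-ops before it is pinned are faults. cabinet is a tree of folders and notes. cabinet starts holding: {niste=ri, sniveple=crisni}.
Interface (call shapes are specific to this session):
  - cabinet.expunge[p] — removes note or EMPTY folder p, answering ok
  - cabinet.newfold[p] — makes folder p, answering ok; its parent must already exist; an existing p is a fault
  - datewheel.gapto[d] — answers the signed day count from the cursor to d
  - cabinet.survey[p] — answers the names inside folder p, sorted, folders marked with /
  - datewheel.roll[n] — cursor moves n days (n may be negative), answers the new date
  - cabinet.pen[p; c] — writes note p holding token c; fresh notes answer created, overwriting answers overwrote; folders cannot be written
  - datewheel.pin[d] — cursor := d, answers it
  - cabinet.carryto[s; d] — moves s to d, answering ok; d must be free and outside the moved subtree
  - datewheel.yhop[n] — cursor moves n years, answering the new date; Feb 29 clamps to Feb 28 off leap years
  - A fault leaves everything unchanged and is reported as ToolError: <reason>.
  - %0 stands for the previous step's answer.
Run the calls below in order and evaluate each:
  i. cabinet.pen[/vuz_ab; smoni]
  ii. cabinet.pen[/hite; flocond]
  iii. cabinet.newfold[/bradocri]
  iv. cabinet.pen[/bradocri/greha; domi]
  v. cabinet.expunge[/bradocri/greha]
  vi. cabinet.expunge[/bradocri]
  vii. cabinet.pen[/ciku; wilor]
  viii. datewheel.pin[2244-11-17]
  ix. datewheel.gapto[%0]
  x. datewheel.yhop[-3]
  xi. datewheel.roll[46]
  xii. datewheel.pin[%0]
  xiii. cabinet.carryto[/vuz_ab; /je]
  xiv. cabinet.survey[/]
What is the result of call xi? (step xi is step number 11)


Answer: 2242-01-02

Derivation:
CALL pen[p: /vuz_ab; c: smoni]
RET  created
CALL pen[p: /hite; c: flocond]
RET  created
CALL newfold[p: /bradocri]
RET  ok
CALL pen[p: /bradocri/greha; c: domi]
RET  created
CALL expunge[p: /bradocri/greha]
RET  ok
CALL expunge[p: /bradocri]
RET  ok
CALL pen[p: /ciku; c: wilor]
RET  created
CALL pin[d: 2244-11-17]
RET  2244-11-17
CALL gapto[d: %0]
RET  0
CALL yhop[n: -3]
RET  2241-11-17
CALL roll[n: 46]
RET  2242-01-02
CALL pin[d: %0]
RET  2242-01-02
CALL carryto[s: /vuz_ab; d: /je]
RET  ok
CALL survey[p: /]
RET  [ciku, hite, je, niste, sniveple]


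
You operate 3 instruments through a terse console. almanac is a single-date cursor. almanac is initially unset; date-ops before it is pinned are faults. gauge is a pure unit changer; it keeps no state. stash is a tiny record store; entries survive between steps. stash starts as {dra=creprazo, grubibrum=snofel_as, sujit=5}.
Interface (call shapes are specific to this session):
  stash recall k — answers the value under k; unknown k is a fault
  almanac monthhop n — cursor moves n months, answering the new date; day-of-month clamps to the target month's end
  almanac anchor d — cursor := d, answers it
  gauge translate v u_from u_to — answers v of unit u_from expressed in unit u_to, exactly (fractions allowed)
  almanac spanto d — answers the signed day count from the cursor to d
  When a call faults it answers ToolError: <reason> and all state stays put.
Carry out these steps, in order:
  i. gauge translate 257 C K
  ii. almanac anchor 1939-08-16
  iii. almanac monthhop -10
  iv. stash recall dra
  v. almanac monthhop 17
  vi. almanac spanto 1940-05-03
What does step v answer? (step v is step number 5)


Answer: 1940-03-16

Derivation:
I invoke gauge translate with v→257, u_from→C, u_to→K, and get 10603/20.
Invoking almanac anchor with d→1939-08-16, giving 1939-08-16.
Next I call almanac monthhop with n→-10: 1938-10-16.
Next I call stash recall with k→dra, — result: creprazo.
Using almanac monthhop with n→17, which returns 1940-03-16.
Invoking almanac spanto with d→1940-05-03, — result: 48.


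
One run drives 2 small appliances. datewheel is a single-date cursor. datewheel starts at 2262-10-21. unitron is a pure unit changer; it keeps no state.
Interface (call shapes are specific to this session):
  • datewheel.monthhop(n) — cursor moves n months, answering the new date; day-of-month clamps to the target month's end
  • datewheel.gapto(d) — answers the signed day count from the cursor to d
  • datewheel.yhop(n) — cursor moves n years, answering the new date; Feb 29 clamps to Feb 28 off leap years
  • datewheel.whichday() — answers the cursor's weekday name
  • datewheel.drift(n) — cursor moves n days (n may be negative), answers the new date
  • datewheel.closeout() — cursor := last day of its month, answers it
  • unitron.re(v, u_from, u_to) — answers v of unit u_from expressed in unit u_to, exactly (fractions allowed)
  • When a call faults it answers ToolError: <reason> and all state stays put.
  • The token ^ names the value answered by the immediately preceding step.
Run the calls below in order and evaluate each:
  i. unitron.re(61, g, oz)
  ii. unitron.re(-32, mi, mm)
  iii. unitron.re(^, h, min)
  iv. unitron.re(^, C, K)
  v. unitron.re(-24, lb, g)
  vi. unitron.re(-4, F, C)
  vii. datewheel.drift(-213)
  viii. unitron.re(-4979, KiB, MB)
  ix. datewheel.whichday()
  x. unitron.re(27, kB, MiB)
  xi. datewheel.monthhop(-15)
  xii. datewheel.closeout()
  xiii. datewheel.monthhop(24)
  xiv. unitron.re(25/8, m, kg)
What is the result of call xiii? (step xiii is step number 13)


Answer: 2262-12-31

Derivation:
CALL re[v: 61; u_from: g; u_to: oz]
RET  97600000/45359237
CALL re[v: -32; u_from: mi; u_to: mm]
RET  -51499008
CALL re[v: ^; u_from: h; u_to: min]
RET  -3089940480
CALL re[v: ^; u_from: C; u_to: K]
RET  -61798804137/20
CALL re[v: -24; u_from: lb; u_to: g]
RET  -136077711/12500
CALL re[v: -4; u_from: F; u_to: C]
RET  -20
CALL drift[n: -213]
RET  2262-03-22
CALL re[v: -4979; u_from: KiB; u_to: MB]
RET  -79664/15625
CALL whichday[]
RET  Saturday
CALL re[v: 27; u_from: kB; u_to: MiB]
RET  3375/131072
CALL monthhop[n: -15]
RET  2260-12-22
CALL closeout[]
RET  2260-12-31
CALL monthhop[n: 24]
RET  2262-12-31
CALL re[v: 25/8; u_from: m; u_to: kg]
RET  ToolError: incompatible units


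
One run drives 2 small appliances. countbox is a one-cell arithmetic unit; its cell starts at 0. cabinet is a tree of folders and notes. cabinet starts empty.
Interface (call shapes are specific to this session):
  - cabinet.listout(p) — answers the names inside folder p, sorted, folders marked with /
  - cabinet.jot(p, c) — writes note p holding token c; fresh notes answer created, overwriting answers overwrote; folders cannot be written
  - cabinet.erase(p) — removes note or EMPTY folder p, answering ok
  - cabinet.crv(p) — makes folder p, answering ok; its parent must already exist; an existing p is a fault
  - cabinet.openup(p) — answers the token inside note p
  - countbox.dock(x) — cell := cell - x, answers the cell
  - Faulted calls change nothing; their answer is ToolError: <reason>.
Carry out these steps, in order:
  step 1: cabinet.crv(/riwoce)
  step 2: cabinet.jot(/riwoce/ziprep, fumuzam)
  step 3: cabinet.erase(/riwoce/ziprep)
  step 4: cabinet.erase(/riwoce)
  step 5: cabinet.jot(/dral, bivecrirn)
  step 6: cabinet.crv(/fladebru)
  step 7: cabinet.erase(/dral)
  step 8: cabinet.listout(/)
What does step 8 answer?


Answer: [fladebru/]

Derivation:
CALL crv[p=/riwoce]
RET  ok
CALL jot[p=/riwoce/ziprep; c=fumuzam]
RET  created
CALL erase[p=/riwoce/ziprep]
RET  ok
CALL erase[p=/riwoce]
RET  ok
CALL jot[p=/dral; c=bivecrirn]
RET  created
CALL crv[p=/fladebru]
RET  ok
CALL erase[p=/dral]
RET  ok
CALL listout[p=/]
RET  [fladebru/]


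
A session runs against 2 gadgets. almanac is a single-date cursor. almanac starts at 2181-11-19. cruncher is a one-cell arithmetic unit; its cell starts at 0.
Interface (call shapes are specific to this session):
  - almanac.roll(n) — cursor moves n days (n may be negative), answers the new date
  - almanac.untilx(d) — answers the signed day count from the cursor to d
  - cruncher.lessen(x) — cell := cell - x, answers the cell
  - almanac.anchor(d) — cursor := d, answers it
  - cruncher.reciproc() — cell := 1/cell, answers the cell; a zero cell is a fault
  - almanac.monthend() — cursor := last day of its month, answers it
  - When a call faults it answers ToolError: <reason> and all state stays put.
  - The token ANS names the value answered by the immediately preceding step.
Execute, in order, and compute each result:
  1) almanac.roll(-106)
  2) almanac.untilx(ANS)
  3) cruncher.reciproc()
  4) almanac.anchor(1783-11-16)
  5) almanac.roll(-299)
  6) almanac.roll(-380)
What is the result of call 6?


Answer: 1782-01-06

Derivation:
-> almanac.roll(n=-106)
<- 2181-08-05
-> almanac.untilx(d=ANS)
<- 0
-> cruncher.reciproc()
<- ToolError: reciprocal of zero
-> almanac.anchor(d=1783-11-16)
<- 1783-11-16
-> almanac.roll(n=-299)
<- 1783-01-21
-> almanac.roll(n=-380)
<- 1782-01-06


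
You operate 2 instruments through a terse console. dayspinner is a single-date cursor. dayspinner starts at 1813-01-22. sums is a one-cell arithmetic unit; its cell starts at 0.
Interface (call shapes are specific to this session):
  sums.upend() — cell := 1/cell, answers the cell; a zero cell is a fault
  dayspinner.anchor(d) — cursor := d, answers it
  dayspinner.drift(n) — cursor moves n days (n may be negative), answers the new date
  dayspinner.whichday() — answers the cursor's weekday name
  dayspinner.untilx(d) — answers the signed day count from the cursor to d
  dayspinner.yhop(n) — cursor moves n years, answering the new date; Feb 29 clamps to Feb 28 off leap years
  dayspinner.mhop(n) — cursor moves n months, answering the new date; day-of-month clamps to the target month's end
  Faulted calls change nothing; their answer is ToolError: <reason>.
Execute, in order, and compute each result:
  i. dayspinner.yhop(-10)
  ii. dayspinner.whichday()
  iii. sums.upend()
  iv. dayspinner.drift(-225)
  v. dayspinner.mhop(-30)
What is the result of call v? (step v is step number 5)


Answer: 1799-12-11

Derivation:
# 1. dayspinner.yhop(n='-10') : 1803-01-22
# 2. dayspinner.whichday() : Saturday
# 3. sums.upend() : ToolError: reciprocal of zero
# 4. dayspinner.drift(n='-225') : 1802-06-11
# 5. dayspinner.mhop(n='-30') : 1799-12-11


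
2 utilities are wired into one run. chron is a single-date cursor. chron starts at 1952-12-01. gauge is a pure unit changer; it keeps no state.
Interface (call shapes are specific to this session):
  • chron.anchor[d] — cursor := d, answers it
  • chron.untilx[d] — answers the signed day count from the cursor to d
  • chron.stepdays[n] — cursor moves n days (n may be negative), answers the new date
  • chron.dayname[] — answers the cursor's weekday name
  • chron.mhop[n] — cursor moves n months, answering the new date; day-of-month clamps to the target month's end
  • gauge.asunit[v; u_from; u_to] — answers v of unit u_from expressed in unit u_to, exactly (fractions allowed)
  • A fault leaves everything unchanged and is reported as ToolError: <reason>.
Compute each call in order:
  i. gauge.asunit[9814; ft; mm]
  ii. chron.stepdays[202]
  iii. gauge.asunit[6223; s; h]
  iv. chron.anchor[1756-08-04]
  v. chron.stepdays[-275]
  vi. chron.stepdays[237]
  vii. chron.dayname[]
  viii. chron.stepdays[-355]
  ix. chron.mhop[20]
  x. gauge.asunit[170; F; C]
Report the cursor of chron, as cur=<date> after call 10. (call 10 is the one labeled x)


Answer: cur=1757-03-08

Derivation:
-- gauge.asunit(v→9814, u_from→ft, u_to→mm) => 14956536/5
-- chron.stepdays(n→202) => 1953-06-21
-- gauge.asunit(v→6223, u_from→s, u_to→h) => 6223/3600
-- chron.anchor(d→1756-08-04) => 1756-08-04
-- chron.stepdays(n→-275) => 1755-11-03
-- chron.stepdays(n→237) => 1756-06-27
-- chron.dayname() => Sunday
-- chron.stepdays(n→-355) => 1755-07-08
-- chron.mhop(n→20) => 1757-03-08
-- gauge.asunit(v→170, u_from→F, u_to→C) => 230/3


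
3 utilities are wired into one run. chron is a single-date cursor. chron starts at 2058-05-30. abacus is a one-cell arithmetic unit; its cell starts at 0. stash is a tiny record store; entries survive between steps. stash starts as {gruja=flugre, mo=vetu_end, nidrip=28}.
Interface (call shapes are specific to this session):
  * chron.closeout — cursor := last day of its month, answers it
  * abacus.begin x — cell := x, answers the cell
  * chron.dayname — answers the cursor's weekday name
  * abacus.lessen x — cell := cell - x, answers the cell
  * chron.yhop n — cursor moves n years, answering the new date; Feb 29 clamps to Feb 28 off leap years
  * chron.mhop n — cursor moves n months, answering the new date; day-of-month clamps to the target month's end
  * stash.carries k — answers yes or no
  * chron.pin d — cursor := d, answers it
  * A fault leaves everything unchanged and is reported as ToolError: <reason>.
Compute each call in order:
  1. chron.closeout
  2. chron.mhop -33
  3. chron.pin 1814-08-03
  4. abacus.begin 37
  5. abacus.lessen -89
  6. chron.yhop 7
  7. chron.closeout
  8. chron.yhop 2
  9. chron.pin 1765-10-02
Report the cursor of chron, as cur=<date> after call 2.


>>> chron.closeout
:: 2058-05-31
>>> chron.mhop -33
:: 2055-08-31
>>> chron.pin 1814-08-03
:: 1814-08-03
>>> abacus.begin 37
:: 37
>>> abacus.lessen -89
:: 126
>>> chron.yhop 7
:: 1821-08-03
>>> chron.closeout
:: 1821-08-31
>>> chron.yhop 2
:: 1823-08-31
>>> chron.pin 1765-10-02
:: 1765-10-02

Answer: cur=2055-08-31


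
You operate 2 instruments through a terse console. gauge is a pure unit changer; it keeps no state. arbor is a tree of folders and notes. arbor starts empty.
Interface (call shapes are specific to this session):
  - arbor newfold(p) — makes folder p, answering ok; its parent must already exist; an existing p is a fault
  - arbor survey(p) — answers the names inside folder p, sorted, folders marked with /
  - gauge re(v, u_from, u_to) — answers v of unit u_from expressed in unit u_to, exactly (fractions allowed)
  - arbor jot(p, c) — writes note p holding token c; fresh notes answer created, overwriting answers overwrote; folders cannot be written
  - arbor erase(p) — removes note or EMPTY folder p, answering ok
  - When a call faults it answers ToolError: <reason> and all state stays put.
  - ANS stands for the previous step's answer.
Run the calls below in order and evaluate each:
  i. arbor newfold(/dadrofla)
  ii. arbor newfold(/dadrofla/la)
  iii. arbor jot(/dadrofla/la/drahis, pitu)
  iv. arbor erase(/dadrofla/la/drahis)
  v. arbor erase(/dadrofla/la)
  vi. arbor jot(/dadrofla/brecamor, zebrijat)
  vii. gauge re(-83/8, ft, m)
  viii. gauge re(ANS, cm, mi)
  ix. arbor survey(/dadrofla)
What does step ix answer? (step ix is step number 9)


-> arbor newfold(p→/dadrofla)
<- ok
-> arbor newfold(p→/dadrofla/la)
<- ok
-> arbor jot(p→/dadrofla/la/drahis, c→pitu)
<- created
-> arbor erase(p→/dadrofla/la/drahis)
<- ok
-> arbor erase(p→/dadrofla/la)
<- ok
-> arbor jot(p→/dadrofla/brecamor, c→zebrijat)
<- created
-> gauge re(v→-83/8, u_from→ft, u_to→m)
<- -31623/10000
-> gauge re(v→ANS, u_from→cm, u_to→mi)
<- -83/4224000
-> arbor survey(p→/dadrofla)
<- [brecamor]

Answer: [brecamor]


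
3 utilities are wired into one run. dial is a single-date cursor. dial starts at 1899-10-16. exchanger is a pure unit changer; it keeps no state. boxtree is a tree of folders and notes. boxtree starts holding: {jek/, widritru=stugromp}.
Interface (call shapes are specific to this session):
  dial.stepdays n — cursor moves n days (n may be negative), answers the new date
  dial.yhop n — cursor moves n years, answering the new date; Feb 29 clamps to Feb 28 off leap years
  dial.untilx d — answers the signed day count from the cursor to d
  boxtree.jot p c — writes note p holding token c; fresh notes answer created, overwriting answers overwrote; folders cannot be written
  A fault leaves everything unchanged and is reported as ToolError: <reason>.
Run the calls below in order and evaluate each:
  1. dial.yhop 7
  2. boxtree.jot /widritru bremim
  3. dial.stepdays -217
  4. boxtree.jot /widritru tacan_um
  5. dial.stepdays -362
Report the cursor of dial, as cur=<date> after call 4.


Answer: cur=1906-03-13

Derivation:
CALL dial.yhop[n=7]
RET  1906-10-16
CALL boxtree.jot[p=/widritru; c=bremim]
RET  overwrote
CALL dial.stepdays[n=-217]
RET  1906-03-13
CALL boxtree.jot[p=/widritru; c=tacan_um]
RET  overwrote
CALL dial.stepdays[n=-362]
RET  1905-03-16


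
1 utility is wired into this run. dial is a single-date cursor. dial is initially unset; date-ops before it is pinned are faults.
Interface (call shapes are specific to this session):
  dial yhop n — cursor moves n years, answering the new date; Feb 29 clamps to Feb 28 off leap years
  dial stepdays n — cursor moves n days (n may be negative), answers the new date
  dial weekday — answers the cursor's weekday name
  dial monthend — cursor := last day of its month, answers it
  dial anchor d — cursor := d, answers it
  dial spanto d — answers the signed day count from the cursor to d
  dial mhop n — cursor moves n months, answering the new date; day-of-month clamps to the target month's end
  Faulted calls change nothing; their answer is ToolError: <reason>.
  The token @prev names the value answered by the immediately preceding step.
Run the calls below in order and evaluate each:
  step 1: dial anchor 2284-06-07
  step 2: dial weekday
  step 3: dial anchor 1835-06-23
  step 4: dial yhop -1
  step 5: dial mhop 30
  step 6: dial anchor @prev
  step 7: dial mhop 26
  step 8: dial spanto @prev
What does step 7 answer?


I try dial anchor using d: 2284-06-07, yielding 2284-06-07.
Now I run dial weekday(), and get Saturday.
I try dial anchor using d: 1835-06-23, yielding 1835-06-23.
Now I run dial yhop using n: -1, — result: 1834-06-23.
I run dial mhop using n: 30, yielding 1836-12-23.
Calling dial anchor using d: @prev, and get 1836-12-23.
Now I run dial mhop using n: 26, giving 1839-02-23.
Now I run dial spanto using d: @prev, which returns 0.

Answer: 1839-02-23


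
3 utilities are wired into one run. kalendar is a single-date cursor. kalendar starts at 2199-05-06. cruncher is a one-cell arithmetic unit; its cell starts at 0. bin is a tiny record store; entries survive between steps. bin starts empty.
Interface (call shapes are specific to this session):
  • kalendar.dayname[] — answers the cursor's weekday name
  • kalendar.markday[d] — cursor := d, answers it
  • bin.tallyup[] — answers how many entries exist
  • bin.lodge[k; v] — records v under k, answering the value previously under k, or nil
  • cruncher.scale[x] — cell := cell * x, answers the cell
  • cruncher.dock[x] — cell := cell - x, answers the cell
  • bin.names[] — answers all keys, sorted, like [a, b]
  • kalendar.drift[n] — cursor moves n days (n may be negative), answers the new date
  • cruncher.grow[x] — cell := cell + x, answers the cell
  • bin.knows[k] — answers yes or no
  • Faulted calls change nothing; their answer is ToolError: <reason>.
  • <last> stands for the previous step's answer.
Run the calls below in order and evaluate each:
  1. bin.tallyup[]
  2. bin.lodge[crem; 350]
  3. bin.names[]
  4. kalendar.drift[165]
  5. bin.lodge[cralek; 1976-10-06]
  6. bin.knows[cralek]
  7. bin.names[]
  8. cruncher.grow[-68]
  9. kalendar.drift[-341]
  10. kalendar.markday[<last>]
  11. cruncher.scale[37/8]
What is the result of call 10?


→ bin.tallyup()
← 0
→ bin.lodge(k→crem, v→350)
← nil
→ bin.names()
← [crem]
→ kalendar.drift(n→165)
← 2199-10-18
→ bin.lodge(k→cralek, v→1976-10-06)
← nil
→ bin.knows(k→cralek)
← yes
→ bin.names()
← [cralek, crem]
→ cruncher.grow(x→-68)
← -68
→ kalendar.drift(n→-341)
← 2198-11-11
→ kalendar.markday(d→<last>)
← 2198-11-11
→ cruncher.scale(x→37/8)
← -629/2

Answer: 2198-11-11


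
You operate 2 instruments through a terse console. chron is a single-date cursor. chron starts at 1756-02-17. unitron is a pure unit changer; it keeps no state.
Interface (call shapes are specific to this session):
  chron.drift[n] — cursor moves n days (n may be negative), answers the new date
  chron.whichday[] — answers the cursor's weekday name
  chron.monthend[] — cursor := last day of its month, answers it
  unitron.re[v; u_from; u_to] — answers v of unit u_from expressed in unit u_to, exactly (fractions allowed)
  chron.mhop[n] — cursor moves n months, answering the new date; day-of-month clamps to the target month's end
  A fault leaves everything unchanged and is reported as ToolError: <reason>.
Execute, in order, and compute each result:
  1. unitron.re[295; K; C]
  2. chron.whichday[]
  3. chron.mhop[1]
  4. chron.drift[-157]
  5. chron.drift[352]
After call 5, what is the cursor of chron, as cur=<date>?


! unitron.re(v=295, u_from=K, u_to=C) => 437/20
! chron.whichday() => Tuesday
! chron.mhop(n=1) => 1756-03-17
! chron.drift(n=-157) => 1755-10-12
! chron.drift(n=352) => 1756-09-28

Answer: cur=1756-09-28
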